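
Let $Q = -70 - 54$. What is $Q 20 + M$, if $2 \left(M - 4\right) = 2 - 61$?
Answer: $- \frac{5011}{2} \approx -2505.5$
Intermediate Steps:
$M = - \frac{51}{2}$ ($M = 4 + \frac{2 - 61}{2} = 4 + \frac{1}{2} \left(-59\right) = 4 - \frac{59}{2} = - \frac{51}{2} \approx -25.5$)
$Q = -124$ ($Q = -70 - 54 = -124$)
$Q 20 + M = \left(-124\right) 20 - \frac{51}{2} = -2480 - \frac{51}{2} = - \frac{5011}{2}$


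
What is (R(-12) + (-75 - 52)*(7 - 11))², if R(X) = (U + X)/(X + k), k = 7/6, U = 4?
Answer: 1093492624/4225 ≈ 2.5881e+5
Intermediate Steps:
k = 7/6 (k = 7*(⅙) = 7/6 ≈ 1.1667)
R(X) = (4 + X)/(7/6 + X) (R(X) = (4 + X)/(X + 7/6) = (4 + X)/(7/6 + X))
(R(-12) + (-75 - 52)*(7 - 11))² = (6*(4 - 12)/(7 + 6*(-12)) + (-75 - 52)*(7 - 11))² = (6*(-8)/(7 - 72) - 127*(-4))² = (6*(-8)/(-65) + 508)² = (6*(-1/65)*(-8) + 508)² = (48/65 + 508)² = (33068/65)² = 1093492624/4225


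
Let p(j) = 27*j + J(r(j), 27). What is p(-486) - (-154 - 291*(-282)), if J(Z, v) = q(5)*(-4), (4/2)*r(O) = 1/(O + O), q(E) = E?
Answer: -95050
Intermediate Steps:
r(O) = 1/(4*O) (r(O) = 1/(2*(O + O)) = 1/(2*((2*O))) = (1/(2*O))/2 = 1/(4*O))
J(Z, v) = -20 (J(Z, v) = 5*(-4) = -20)
p(j) = -20 + 27*j (p(j) = 27*j - 20 = -20 + 27*j)
p(-486) - (-154 - 291*(-282)) = (-20 + 27*(-486)) - (-154 - 291*(-282)) = (-20 - 13122) - (-154 + 82062) = -13142 - 1*81908 = -13142 - 81908 = -95050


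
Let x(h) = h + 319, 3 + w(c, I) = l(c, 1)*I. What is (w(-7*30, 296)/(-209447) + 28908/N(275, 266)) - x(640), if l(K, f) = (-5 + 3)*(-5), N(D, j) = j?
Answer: -3383911836/3979493 ≈ -850.34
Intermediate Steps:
l(K, f) = 10 (l(K, f) = -2*(-5) = 10)
w(c, I) = -3 + 10*I
x(h) = 319 + h
(w(-7*30, 296)/(-209447) + 28908/N(275, 266)) - x(640) = ((-3 + 10*296)/(-209447) + 28908/266) - (319 + 640) = ((-3 + 2960)*(-1/209447) + 28908*(1/266)) - 1*959 = (2957*(-1/209447) + 14454/133) - 959 = (-2957/209447 + 14454/133) - 959 = 432421951/3979493 - 959 = -3383911836/3979493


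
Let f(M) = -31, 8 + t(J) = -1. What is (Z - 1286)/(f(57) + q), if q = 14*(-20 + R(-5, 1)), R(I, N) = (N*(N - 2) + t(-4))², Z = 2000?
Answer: 238/363 ≈ 0.65565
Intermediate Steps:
t(J) = -9 (t(J) = -8 - 1 = -9)
R(I, N) = (-9 + N*(-2 + N))² (R(I, N) = (N*(N - 2) - 9)² = (N*(-2 + N) - 9)² = (-9 + N*(-2 + N))²)
q = 1120 (q = 14*(-20 + (9 - 1*1² + 2*1)²) = 14*(-20 + (9 - 1*1 + 2)²) = 14*(-20 + (9 - 1 + 2)²) = 14*(-20 + 10²) = 14*(-20 + 100) = 14*80 = 1120)
(Z - 1286)/(f(57) + q) = (2000 - 1286)/(-31 + 1120) = 714/1089 = 714*(1/1089) = 238/363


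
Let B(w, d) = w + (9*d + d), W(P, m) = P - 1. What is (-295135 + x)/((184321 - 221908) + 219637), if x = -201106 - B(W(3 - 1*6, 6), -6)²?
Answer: -500337/182050 ≈ -2.7483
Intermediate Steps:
W(P, m) = -1 + P
B(w, d) = w + 10*d
x = -205202 (x = -201106 - ((-1 + (3 - 1*6)) + 10*(-6))² = -201106 - ((-1 + (3 - 6)) - 60)² = -201106 - ((-1 - 3) - 60)² = -201106 - (-4 - 60)² = -201106 - 1*(-64)² = -201106 - 1*4096 = -201106 - 4096 = -205202)
(-295135 + x)/((184321 - 221908) + 219637) = (-295135 - 205202)/((184321 - 221908) + 219637) = -500337/(-37587 + 219637) = -500337/182050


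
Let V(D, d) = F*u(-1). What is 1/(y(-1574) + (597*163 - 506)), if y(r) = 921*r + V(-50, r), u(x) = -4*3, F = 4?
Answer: -1/1352897 ≈ -7.3915e-7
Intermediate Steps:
u(x) = -12
V(D, d) = -48 (V(D, d) = 4*(-12) = -48)
y(r) = -48 + 921*r (y(r) = 921*r - 48 = -48 + 921*r)
1/(y(-1574) + (597*163 - 506)) = 1/((-48 + 921*(-1574)) + (597*163 - 506)) = 1/((-48 - 1449654) + (97311 - 506)) = 1/(-1449702 + 96805) = 1/(-1352897) = -1/1352897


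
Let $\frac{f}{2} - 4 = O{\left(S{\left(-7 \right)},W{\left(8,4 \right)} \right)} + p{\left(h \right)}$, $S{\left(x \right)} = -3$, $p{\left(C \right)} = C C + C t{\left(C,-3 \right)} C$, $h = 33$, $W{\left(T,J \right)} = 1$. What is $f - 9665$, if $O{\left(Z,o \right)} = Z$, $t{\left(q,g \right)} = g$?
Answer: $-14019$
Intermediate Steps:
$p{\left(C \right)} = - 2 C^{2}$ ($p{\left(C \right)} = C C + C \left(-3\right) C = C^{2} + - 3 C C = C^{2} - 3 C^{2} = - 2 C^{2}$)
$f = -4354$ ($f = 8 + 2 \left(-3 - 2 \cdot 33^{2}\right) = 8 + 2 \left(-3 - 2178\right) = 8 + 2 \left(-2181\right) = 8 - 4362 = -4354$)
$f - 9665 = -4354 - 9665 = -14019$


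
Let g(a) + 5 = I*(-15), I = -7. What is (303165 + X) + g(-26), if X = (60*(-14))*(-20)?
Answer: 320065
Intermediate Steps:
g(a) = 100 (g(a) = -5 - 7*(-15) = -5 + 105 = 100)
X = 16800 (X = -840*(-20) = 16800)
(303165 + X) + g(-26) = (303165 + 16800) + 100 = 319965 + 100 = 320065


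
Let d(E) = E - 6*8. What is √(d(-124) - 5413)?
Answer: I*√5585 ≈ 74.733*I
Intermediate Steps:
d(E) = -48 + E (d(E) = E - 48 = -48 + E)
√(d(-124) - 5413) = √((-48 - 124) - 5413) = √(-172 - 5413) = √(-5585) = I*√5585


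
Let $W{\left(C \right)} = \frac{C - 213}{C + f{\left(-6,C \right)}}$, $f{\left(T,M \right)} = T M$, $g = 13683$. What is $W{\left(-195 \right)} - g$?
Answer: $- \frac{4447111}{325} \approx -13683.0$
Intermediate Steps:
$f{\left(T,M \right)} = M T$
$W{\left(C \right)} = - \frac{-213 + C}{5 C}$ ($W{\left(C \right)} = \frac{C - 213}{C + C \left(-6\right)} = \frac{-213 + C}{C - 6 C} = \frac{-213 + C}{\left(-5\right) C} = \left(-213 + C\right) \left(- \frac{1}{5 C}\right) = - \frac{-213 + C}{5 C}$)
$W{\left(-195 \right)} - g = \frac{213 - -195}{5 \left(-195\right)} - 13683 = \frac{1}{5} \left(- \frac{1}{195}\right) \left(213 + 195\right) - 13683 = \frac{1}{5} \left(- \frac{1}{195}\right) 408 - 13683 = - \frac{136}{325} - 13683 = - \frac{4447111}{325}$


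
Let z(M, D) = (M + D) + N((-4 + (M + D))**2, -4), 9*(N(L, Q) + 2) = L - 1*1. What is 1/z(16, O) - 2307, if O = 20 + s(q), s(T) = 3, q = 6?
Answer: -399110/173 ≈ -2307.0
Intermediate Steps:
O = 23 (O = 20 + 3 = 23)
N(L, Q) = -19/9 + L/9 (N(L, Q) = -2 + (L - 1*1)/9 = -2 + (L - 1)/9 = -2 + (-1 + L)/9 = -2 + (-1/9 + L/9) = -19/9 + L/9)
z(M, D) = -19/9 + D + M + (-4 + D + M)**2/9 (z(M, D) = (M + D) + (-19/9 + (-4 + (M + D))**2/9) = (D + M) + (-19/9 + (-4 + (D + M))**2/9) = (D + M) + (-19/9 + (-4 + D + M)**2/9) = -19/9 + D + M + (-4 + D + M)**2/9)
1/z(16, O) - 2307 = 1/(-19/9 + 23 + 16 + (-4 + 23 + 16)**2/9) - 2307 = 1/(-19/9 + 23 + 16 + (1/9)*35**2) - 2307 = 1/(-19/9 + 23 + 16 + (1/9)*1225) - 2307 = 1/(-19/9 + 23 + 16 + 1225/9) - 2307 = 1/173 - 2307 = -399110/173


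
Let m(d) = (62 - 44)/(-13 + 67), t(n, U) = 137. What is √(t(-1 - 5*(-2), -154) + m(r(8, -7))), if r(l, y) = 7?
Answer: 2*√309/3 ≈ 11.719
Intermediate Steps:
m(d) = ⅓ (m(d) = 18/54 = 18*(1/54) = ⅓)
√(t(-1 - 5*(-2), -154) + m(r(8, -7))) = √(137 + ⅓) = √(412/3) = 2*√309/3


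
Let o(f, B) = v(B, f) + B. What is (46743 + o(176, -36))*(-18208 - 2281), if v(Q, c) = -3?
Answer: -956918256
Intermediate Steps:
o(f, B) = -3 + B
(46743 + o(176, -36))*(-18208 - 2281) = (46743 + (-3 - 36))*(-18208 - 2281) = (46743 - 39)*(-20489) = 46704*(-20489) = -956918256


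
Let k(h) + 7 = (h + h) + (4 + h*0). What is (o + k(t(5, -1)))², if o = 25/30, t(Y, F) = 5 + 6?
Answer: 14161/36 ≈ 393.36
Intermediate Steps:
t(Y, F) = 11
o = ⅚ (o = 25*(1/30) = ⅚ ≈ 0.83333)
k(h) = -3 + 2*h (k(h) = -7 + ((h + h) + (4 + h*0)) = -7 + (2*h + (4 + 0)) = -7 + (2*h + 4) = -7 + (4 + 2*h) = -3 + 2*h)
(o + k(t(5, -1)))² = (⅚ + (-3 + 2*11))² = (⅚ + (-3 + 22))² = (⅚ + 19)² = (119/6)² = 14161/36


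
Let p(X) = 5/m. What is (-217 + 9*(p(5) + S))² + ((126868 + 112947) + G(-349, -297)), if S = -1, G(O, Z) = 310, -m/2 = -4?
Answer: 18476169/64 ≈ 2.8869e+5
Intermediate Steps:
m = 8 (m = -2*(-4) = 8)
p(X) = 5/8
(-217 + 9*(p(5) + S))² + ((126868 + 112947) + G(-349, -297)) = (-217 + 9*(5/8 - 1))² + ((126868 + 112947) + 310) = (-217 + 9*(-3/8))² + (239815 + 310) = (-217 - 27/8)² + 240125 = (-1763/8)² + 240125 = 3108169/64 + 240125 = 18476169/64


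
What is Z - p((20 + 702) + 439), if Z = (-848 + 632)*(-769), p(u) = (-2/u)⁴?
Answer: 301792866358319048/1816891022241 ≈ 1.6610e+5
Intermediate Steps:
p(u) = 16/u⁴
Z = 166104 (Z = -216*(-769) = 166104)
Z - p((20 + 702) + 439) = 166104 - 16/((20 + 702) + 439)⁴ = 166104 - 16/(722 + 439)⁴ = 166104 - 16/1161⁴ = 166104 - 16/1816891022241 = 301792866358319048/1816891022241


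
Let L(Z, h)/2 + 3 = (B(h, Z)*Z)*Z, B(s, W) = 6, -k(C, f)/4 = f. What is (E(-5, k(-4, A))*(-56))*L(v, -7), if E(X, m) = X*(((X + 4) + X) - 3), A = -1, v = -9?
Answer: -2434320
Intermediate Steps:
k(C, f) = -4*f
E(X, m) = X*(1 + 2*X) (E(X, m) = X*(((4 + X) + X) - 3) = X*((4 + 2*X) - 3) = X*(1 + 2*X))
L(Z, h) = -6 + 12*Z² (L(Z, h) = -6 + 2*((6*Z)*Z) = -6 + 2*(6*Z²) = -6 + 12*Z²)
(E(-5, k(-4, A))*(-56))*L(v, -7) = (-5*(1 + 2*(-5))*(-56))*(-6 + 12*(-9)²) = (-5*(1 - 10)*(-56))*(-6 + 12*81) = (-5*(-9)*(-56))*(-6 + 972) = (45*(-56))*966 = -2520*966 = -2434320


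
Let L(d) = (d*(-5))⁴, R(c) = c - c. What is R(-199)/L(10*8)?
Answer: 0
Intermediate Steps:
R(c) = 0
L(d) = 625*d⁴ (L(d) = (-5*d)⁴ = 625*d⁴)
R(-199)/L(10*8) = 0/((625*(10*8)⁴)) = 0/((625*80⁴)) = 0/((625*40960000)) = 0/25600000000 = 0*(1/25600000000) = 0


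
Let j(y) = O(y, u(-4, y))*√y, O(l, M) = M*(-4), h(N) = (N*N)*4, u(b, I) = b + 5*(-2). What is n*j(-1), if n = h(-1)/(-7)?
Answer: -32*I ≈ -32.0*I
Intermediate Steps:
u(b, I) = -10 + b (u(b, I) = b - 10 = -10 + b)
h(N) = 4*N² (h(N) = N²*4 = 4*N²)
O(l, M) = -4*M
n = -4/7 (n = (4*(-1)²)/(-7) = (4*1)*(-⅐) = 4*(-⅐) = -4/7 ≈ -0.57143)
j(y) = 56*√y (j(y) = (-4*(-10 - 4))*√y = (-4*(-14))*√y = 56*√y)
n*j(-1) = -32*√(-1) = -32*I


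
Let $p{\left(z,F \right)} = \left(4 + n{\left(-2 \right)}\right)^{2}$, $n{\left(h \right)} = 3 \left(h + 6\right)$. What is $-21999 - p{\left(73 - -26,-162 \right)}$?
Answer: $-22255$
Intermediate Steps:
$n{\left(h \right)} = 18 + 3 h$ ($n{\left(h \right)} = 3 \left(6 + h\right) = 18 + 3 h$)
$p{\left(z,F \right)} = 256$ ($p{\left(z,F \right)} = \left(4 + \left(18 + 3 \left(-2\right)\right)\right)^{2} = \left(4 + \left(18 - 6\right)\right)^{2} = \left(4 + 12\right)^{2} = 16^{2} = 256$)
$-21999 - p{\left(73 - -26,-162 \right)} = -21999 - 256 = -22255$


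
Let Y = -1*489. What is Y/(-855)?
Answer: 163/285 ≈ 0.57193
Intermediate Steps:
Y = -489
Y/(-855) = -489/(-855) = -489*(-1/855) = 163/285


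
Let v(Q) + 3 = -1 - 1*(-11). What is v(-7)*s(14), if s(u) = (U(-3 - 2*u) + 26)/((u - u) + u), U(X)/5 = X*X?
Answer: 4831/2 ≈ 2415.5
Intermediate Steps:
U(X) = 5*X² (U(X) = 5*(X*X) = 5*X²)
v(Q) = 7 (v(Q) = -3 + (-1 - 1*(-11)) = -3 + (-1 + 11) = -3 + 10 = 7)
s(u) = (26 + 5*(-3 - 2*u)²)/u (s(u) = (5*(-3 - 2*u)² + 26)/((u - u) + u) = (26 + 5*(-3 - 2*u)²)/(0 + u) = (26 + 5*(-3 - 2*u)²)/u)
v(-7)*s(14) = 7*((26 + 5*(3 + 2*14)²)/14) = 7*((26 + 5*(3 + 28)²)/14) = 7*((26 + 5*31²)/14) = 7*((26 + 5*961)/14) = 7*((26 + 4805)/14) = 7*((1/14)*4831) = 7*(4831/14) = 4831/2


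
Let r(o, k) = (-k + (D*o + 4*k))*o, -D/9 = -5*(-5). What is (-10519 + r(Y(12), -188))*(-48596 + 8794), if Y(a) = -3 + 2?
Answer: 405184360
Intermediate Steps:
Y(a) = -1
D = -225 (D = -(-45)*(-5) = -9*25 = -225)
r(o, k) = o*(-225*o + 3*k) (r(o, k) = (-k + (-225*o + 4*k))*o = (-225*o + 3*k)*o = o*(-225*o + 3*k))
(-10519 + r(Y(12), -188))*(-48596 + 8794) = (-10519 + 3*(-1)*(-188 - 75*(-1)))*(-48596 + 8794) = (-10519 + 3*(-1)*(-188 + 75))*(-39802) = (-10519 + 3*(-1)*(-113))*(-39802) = (-10519 + 339)*(-39802) = -10180*(-39802) = 405184360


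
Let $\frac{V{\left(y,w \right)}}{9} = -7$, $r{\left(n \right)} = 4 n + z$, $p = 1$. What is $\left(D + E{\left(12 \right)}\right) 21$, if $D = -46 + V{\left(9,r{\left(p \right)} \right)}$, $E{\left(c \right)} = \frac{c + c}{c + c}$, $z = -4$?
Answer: $-2268$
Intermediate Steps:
$r{\left(n \right)} = -4 + 4 n$ ($r{\left(n \right)} = 4 n - 4 = -4 + 4 n$)
$V{\left(y,w \right)} = -63$ ($V{\left(y,w \right)} = 9 \left(-7\right) = -63$)
$E{\left(c \right)} = 1$ ($E{\left(c \right)} = \frac{2 c}{2 c} = 2 c \frac{1}{2 c} = 1$)
$D = -109$ ($D = -46 - 63 = -109$)
$\left(D + E{\left(12 \right)}\right) 21 = \left(-109 + 1\right) 21 = \left(-108\right) 21 = -2268$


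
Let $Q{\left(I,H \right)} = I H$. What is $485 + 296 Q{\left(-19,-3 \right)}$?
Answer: $17357$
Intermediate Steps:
$Q{\left(I,H \right)} = H I$
$485 + 296 Q{\left(-19,-3 \right)} = 485 + 296 \left(\left(-3\right) \left(-19\right)\right) = 485 + 296 \cdot 57 = 485 + 16872 = 17357$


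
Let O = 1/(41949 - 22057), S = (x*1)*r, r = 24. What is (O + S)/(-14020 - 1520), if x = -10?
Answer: 4774079/309121680 ≈ 0.015444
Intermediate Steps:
S = -240 (S = -10*1*24 = -10*24 = -240)
O = 1/19892 ≈ 5.0271e-5
(O + S)/(-14020 - 1520) = (1/19892 - 240)/(-14020 - 1520) = -4774079/19892/(-15540) = -4774079/19892*(-1/15540) = 4774079/309121680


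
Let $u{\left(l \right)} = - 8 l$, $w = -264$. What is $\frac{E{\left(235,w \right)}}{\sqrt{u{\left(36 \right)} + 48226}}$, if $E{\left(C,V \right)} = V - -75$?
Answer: $- \frac{189 \sqrt{47938}}{47938} \approx -0.86322$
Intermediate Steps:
$E{\left(C,V \right)} = 75 + V$ ($E{\left(C,V \right)} = V + 75 = 75 + V$)
$\frac{E{\left(235,w \right)}}{\sqrt{u{\left(36 \right)} + 48226}} = \frac{75 - 264}{\sqrt{\left(-8\right) 36 + 48226}} = - \frac{189}{\sqrt{-288 + 48226}} = - \frac{189}{\sqrt{47938}} = - 189 \frac{\sqrt{47938}}{47938} = - \frac{189 \sqrt{47938}}{47938}$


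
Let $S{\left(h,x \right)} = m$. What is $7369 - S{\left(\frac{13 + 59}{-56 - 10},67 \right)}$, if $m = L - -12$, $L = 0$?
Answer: $7357$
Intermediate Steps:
$m = 12$ ($m = 0 - -12 = 0 + 12 = 12$)
$S{\left(h,x \right)} = 12$
$7369 - S{\left(\frac{13 + 59}{-56 - 10},67 \right)} = 7369 - 12 = 7357$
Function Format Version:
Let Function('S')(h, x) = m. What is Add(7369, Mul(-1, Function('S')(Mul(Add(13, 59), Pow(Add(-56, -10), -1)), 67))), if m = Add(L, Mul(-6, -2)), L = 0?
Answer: 7357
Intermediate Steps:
m = 12 (m = Add(0, Mul(-6, -2)) = Add(0, 12) = 12)
Function('S')(h, x) = 12
Add(7369, Mul(-1, Function('S')(Mul(Add(13, 59), Pow(Add(-56, -10), -1)), 67))) = Add(7369, Mul(-1, 12)) = Add(7369, -12) = 7357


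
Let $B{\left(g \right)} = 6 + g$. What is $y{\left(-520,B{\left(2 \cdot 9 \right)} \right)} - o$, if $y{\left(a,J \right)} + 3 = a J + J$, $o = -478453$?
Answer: $465994$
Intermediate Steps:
$y{\left(a,J \right)} = -3 + J + J a$ ($y{\left(a,J \right)} = -3 + \left(a J + J\right) = -3 + \left(J a + J\right) = -3 + \left(J + J a\right) = -3 + J + J a$)
$y{\left(-520,B{\left(2 \cdot 9 \right)} \right)} - o = \left(-3 + \left(6 + 2 \cdot 9\right) + \left(6 + 2 \cdot 9\right) \left(-520\right)\right) - -478453 = \left(-3 + \left(6 + 18\right) + \left(6 + 18\right) \left(-520\right)\right) + 478453 = \left(-3 + 24 + 24 \left(-520\right)\right) + 478453 = \left(-3 + 24 - 12480\right) + 478453 = -12459 + 478453 = 465994$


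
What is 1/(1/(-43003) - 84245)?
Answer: -43003/3622787736 ≈ -1.1870e-5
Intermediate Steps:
1/(1/(-43003) - 84245) = 1/(-1/43003 - 84245) = 1/(-3622787736/43003) = -43003/3622787736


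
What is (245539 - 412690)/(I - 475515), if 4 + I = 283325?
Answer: 167151/192194 ≈ 0.86970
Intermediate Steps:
I = 283321 (I = -4 + 283325 = 283321)
(245539 - 412690)/(I - 475515) = (245539 - 412690)/(283321 - 475515) = -167151/(-192194) = -167151*(-1/192194) = 167151/192194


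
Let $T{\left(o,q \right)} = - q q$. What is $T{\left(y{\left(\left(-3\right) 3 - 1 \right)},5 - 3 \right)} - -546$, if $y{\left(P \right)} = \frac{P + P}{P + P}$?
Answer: $542$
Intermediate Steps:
$y{\left(P \right)} = 1$ ($y{\left(P \right)} = \frac{2 P}{2 P} = 2 P \frac{1}{2 P} = 1$)
$T{\left(o,q \right)} = - q^{2}$
$T{\left(y{\left(\left(-3\right) 3 - 1 \right)},5 - 3 \right)} - -546 = - \left(5 - 3\right)^{2} - -546 = - 2^{2} + 546 = \left(-1\right) 4 + 546 = -4 + 546 = 542$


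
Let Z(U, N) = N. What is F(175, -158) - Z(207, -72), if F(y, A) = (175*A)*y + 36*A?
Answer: -4844366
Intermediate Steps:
F(y, A) = 36*A + 175*A*y (F(y, A) = 175*A*y + 36*A = 36*A + 175*A*y)
F(175, -158) - Z(207, -72) = -158*(36 + 175*175) - 1*(-72) = -158*(36 + 30625) + 72 = -158*30661 + 72 = -4844438 + 72 = -4844366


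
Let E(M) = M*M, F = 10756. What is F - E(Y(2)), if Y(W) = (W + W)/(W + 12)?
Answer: 527040/49 ≈ 10756.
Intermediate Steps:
Y(W) = 2*W/(12 + W) (Y(W) = (2*W)/(12 + W) = 2*W/(12 + W))
E(M) = M²
F - E(Y(2)) = 10756 - (2*2/(12 + 2))² = 10756 - (2*2/14)² = 10756 - (2*2*(1/14))² = 10756 - (2/7)² = 10756 - 1*4/49 = 10756 - 4/49 = 527040/49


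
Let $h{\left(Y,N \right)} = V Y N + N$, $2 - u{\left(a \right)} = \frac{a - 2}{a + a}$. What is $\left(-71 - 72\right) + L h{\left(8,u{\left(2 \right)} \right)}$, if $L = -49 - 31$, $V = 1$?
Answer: $-1583$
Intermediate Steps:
$u{\left(a \right)} = 2 - \frac{-2 + a}{2 a}$ ($u{\left(a \right)} = 2 - \frac{a - 2}{a + a} = 2 - \frac{-2 + a}{2 a}$)
$L = -80$
$h{\left(Y,N \right)} = N + N Y$ ($h{\left(Y,N \right)} = 1 Y N + N = Y N + N = N Y + N = N + N Y$)
$\left(-71 - 72\right) + L h{\left(8,u{\left(2 \right)} \right)} = \left(-71 - 72\right) - 80 \left(\frac{3}{2} + \frac{1}{2}\right) \left(1 + 8\right) = -143 - 80 \left(\frac{3}{2} + \frac{1}{2}\right) 9 = -143 - 80 \cdot 2 \cdot 9 = -143 - 1440 = -1583$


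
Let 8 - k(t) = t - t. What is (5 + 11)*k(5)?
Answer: 128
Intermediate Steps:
k(t) = 8 (k(t) = 8 - (t - t) = 8 - 1*0 = 8 + 0 = 8)
(5 + 11)*k(5) = (5 + 11)*8 = 16*8 = 128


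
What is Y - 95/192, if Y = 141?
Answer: 26977/192 ≈ 140.51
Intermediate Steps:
Y - 95/192 = 141 - 95/192 = 26977/192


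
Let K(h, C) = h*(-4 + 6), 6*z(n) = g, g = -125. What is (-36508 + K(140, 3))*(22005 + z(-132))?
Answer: -796442390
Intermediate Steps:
z(n) = -125/6 (z(n) = (⅙)*(-125) = -125/6)
K(h, C) = 2*h (K(h, C) = h*2 = 2*h)
(-36508 + K(140, 3))*(22005 + z(-132)) = (-36508 + 2*140)*(22005 - 125/6) = (-36508 + 280)*(131905/6) = -36228*131905/6 = -796442390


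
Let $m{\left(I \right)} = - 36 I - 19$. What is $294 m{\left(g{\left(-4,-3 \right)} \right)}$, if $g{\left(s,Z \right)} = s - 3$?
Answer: $68502$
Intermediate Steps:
$g{\left(s,Z \right)} = -3 + s$ ($g{\left(s,Z \right)} = s - 3 = -3 + s$)
$m{\left(I \right)} = -19 - 36 I$
$294 m{\left(g{\left(-4,-3 \right)} \right)} = 294 \left(-19 - 36 \left(-3 - 4\right)\right) = 294 \left(-19 - -252\right) = 294 \left(-19 + 252\right) = 294 \cdot 233 = 68502$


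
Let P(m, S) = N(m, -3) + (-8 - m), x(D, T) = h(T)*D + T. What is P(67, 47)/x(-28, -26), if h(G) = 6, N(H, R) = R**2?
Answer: 33/97 ≈ 0.34021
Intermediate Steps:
x(D, T) = T + 6*D (x(D, T) = 6*D + T = T + 6*D)
P(m, S) = 1 - m (P(m, S) = (-3)**2 + (-8 - m) = 9 + (-8 - m) = 1 - m)
P(67, 47)/x(-28, -26) = (1 - 1*67)/(-26 + 6*(-28)) = (1 - 67)/(-26 - 168) = -66/(-194) = -66*(-1/194) = 33/97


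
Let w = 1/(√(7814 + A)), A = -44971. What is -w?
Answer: I*√37157/37157 ≈ 0.0051878*I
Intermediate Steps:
w = -I*√37157/37157 (w = 1/(√(7814 - 44971)) = 1/(√(-37157)) = 1/(I*√37157) = -I*√37157/37157 ≈ -0.0051878*I)
-w = -(-1)*I*√37157/37157 = I*√37157/37157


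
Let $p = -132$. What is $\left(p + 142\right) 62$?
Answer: $620$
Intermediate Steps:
$\left(p + 142\right) 62 = \left(-132 + 142\right) 62 = 10 \cdot 62 = 620$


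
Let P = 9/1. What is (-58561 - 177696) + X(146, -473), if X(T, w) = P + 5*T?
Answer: -235518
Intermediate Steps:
P = 9 (P = 9*1 = 9)
X(T, w) = 9 + 5*T
(-58561 - 177696) + X(146, -473) = (-58561 - 177696) + (9 + 5*146) = -236257 + (9 + 730) = -236257 + 739 = -235518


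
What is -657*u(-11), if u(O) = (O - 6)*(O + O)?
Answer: -245718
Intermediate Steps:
u(O) = 2*O*(-6 + O) (u(O) = (-6 + O)*(2*O) = 2*O*(-6 + O))
-657*u(-11) = -1314*(-11)*(-6 - 11) = -1314*(-11)*(-17) = -657*374 = -245718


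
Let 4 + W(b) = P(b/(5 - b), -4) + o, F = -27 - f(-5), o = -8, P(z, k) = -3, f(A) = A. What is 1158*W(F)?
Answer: -17370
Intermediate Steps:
F = -22 (F = -27 - 1*(-5) = -27 + 5 = -22)
W(b) = -15 (W(b) = -4 + (-3 - 8) = -4 - 11 = -15)
1158*W(F) = 1158*(-15) = -17370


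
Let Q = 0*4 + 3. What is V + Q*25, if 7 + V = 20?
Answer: 88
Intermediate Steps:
V = 13 (V = -7 + 20 = 13)
Q = 3 (Q = 0 + 3 = 3)
V + Q*25 = 13 + 3*25 = 13 + 75 = 88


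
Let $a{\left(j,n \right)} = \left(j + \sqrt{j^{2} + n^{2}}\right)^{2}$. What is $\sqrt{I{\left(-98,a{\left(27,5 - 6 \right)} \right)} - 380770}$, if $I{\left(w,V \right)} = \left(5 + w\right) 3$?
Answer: $i \sqrt{381049} \approx 617.29 i$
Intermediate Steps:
$I{\left(w,V \right)} = 15 + 3 w$
$\sqrt{I{\left(-98,a{\left(27,5 - 6 \right)} \right)} - 380770} = \sqrt{\left(15 + 3 \left(-98\right)\right) - 380770} = \sqrt{\left(15 - 294\right) - 380770} = \sqrt{-279 - 380770} = \sqrt{-381049} = i \sqrt{381049}$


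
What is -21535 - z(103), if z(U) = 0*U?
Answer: -21535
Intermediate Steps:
z(U) = 0
-21535 - z(103) = -21535 - 1*0 = -21535 + 0 = -21535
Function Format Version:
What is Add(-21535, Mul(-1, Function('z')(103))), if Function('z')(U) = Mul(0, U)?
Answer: -21535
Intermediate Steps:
Function('z')(U) = 0
Add(-21535, Mul(-1, Function('z')(103))) = Add(-21535, Mul(-1, 0)) = Add(-21535, 0) = -21535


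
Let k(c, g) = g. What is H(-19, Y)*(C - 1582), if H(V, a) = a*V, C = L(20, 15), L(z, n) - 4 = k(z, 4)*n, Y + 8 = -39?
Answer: -1355574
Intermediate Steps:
Y = -47 (Y = -8 - 39 = -47)
L(z, n) = 4 + 4*n
C = 64 (C = 4 + 4*15 = 4 + 60 = 64)
H(V, a) = V*a
H(-19, Y)*(C - 1582) = (-19*(-47))*(64 - 1582) = 893*(-1518) = -1355574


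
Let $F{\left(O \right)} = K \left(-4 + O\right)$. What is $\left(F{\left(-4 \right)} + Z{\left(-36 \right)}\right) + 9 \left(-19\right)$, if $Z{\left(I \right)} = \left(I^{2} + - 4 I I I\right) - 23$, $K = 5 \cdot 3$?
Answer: $187606$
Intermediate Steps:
$K = 15$
$F{\left(O \right)} = -60 + 15 O$ ($F{\left(O \right)} = 15 \left(-4 + O\right) = -60 + 15 O$)
$Z{\left(I \right)} = -23 + I^{2} - 4 I^{3}$ ($Z{\left(I \right)} = \left(I^{2} + - 4 I^{2} I\right) - 23 = \left(I^{2} - 4 I^{3}\right) - 23 = -23 + I^{2} - 4 I^{3}$)
$\left(F{\left(-4 \right)} + Z{\left(-36 \right)}\right) + 9 \left(-19\right) = \left(\left(-60 + 15 \left(-4\right)\right) - \left(23 - 186624 - 1296\right)\right) + 9 \left(-19\right) = \left(\left(-60 - 60\right) - -187897\right) - 171 = \left(-120 + \left(-23 + 1296 + 186624\right)\right) - 171 = \left(-120 + 187897\right) - 171 = 187777 - 171 = 187606$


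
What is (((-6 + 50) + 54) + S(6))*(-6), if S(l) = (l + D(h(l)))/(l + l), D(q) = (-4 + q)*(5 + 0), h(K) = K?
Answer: -596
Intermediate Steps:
D(q) = -20 + 5*q (D(q) = (-4 + q)*5 = -20 + 5*q)
S(l) = (-20 + 6*l)/(2*l) (S(l) = (l + (-20 + 5*l))/(l + l) = (-20 + 6*l)/((2*l)) = (-20 + 6*l)*(1/(2*l)) = (-20 + 6*l)/(2*l))
(((-6 + 50) + 54) + S(6))*(-6) = (((-6 + 50) + 54) + (3 - 10/6))*(-6) = ((44 + 54) + (3 - 10*⅙))*(-6) = (98 + (3 - 5/3))*(-6) = (98 + 4/3)*(-6) = (298/3)*(-6) = -596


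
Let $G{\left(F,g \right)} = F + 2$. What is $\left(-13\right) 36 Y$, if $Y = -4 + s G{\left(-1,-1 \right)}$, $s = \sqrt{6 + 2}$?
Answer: $1872 - 936 \sqrt{2} \approx 548.3$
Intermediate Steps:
$G{\left(F,g \right)} = 2 + F$
$s = 2 \sqrt{2}$ ($s = \sqrt{8} = 2 \sqrt{2} \approx 2.8284$)
$Y = -4 + 2 \sqrt{2}$ ($Y = -4 + 2 \sqrt{2} \left(2 - 1\right) = -4 + 2 \sqrt{2} \cdot 1 = -4 + 2 \sqrt{2} \approx -1.1716$)
$\left(-13\right) 36 Y = \left(-13\right) 36 \left(-4 + 2 \sqrt{2}\right) = - 468 \left(-4 + 2 \sqrt{2}\right) = 1872 - 936 \sqrt{2}$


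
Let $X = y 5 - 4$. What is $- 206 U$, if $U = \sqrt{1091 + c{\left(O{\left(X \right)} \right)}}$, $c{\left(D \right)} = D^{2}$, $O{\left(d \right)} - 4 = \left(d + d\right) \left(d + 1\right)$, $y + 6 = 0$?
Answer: $- 33166 \sqrt{195} \approx -4.6314 \cdot 10^{5}$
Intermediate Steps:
$y = -6$ ($y = -6 + 0 = -6$)
$X = -34$ ($X = \left(-6\right) 5 - 4 = -30 - 4 = -34$)
$O{\left(d \right)} = 4 + 2 d \left(1 + d\right)$ ($O{\left(d \right)} = 4 + \left(d + d\right) \left(d + 1\right) = 4 + 2 d \left(1 + d\right)$)
$U = 161 \sqrt{195}$ ($U = \sqrt{1091 + \left(4 + 2 \left(-34\right) + 2 \left(-34\right)^{2}\right)^{2}} = \sqrt{1091 + \left(4 - 68 + 2 \cdot 1156\right)^{2}} = \sqrt{1091 + \left(4 - 68 + 2312\right)^{2}} = \sqrt{1091 + 2248^{2}} = \sqrt{1091 + 5053504} = \sqrt{5054595} = 161 \sqrt{195} \approx 2248.2$)
$- 206 U = - 206 \cdot 161 \sqrt{195} = - 33166 \sqrt{195}$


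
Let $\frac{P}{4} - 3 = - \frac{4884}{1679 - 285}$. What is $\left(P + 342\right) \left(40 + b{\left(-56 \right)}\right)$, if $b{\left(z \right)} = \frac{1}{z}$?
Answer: $\frac{265287915}{19516} \approx 13593.0$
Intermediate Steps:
$P = - \frac{1404}{697}$ ($P = 12 + 4 \left(- \frac{4884}{1679 - 285}\right) = 12 + 4 \left(- \frac{4884}{1394}\right) = 12 + 4 \left(\left(-4884\right) \frac{1}{1394}\right) = 12 + 4 \left(- \frac{2442}{697}\right) = 12 - \frac{9768}{697} = - \frac{1404}{697} \approx -2.0143$)
$\left(P + 342\right) \left(40 + b{\left(-56 \right)}\right) = \left(- \frac{1404}{697} + 342\right) \left(40 + \frac{1}{-56}\right) = \frac{236970 \left(40 - \frac{1}{56}\right)}{697} = \frac{236970}{697} \cdot \frac{2239}{56} = \frac{265287915}{19516}$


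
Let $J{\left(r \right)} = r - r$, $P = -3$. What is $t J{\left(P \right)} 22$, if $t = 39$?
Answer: $0$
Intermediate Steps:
$J{\left(r \right)} = 0$
$t J{\left(P \right)} 22 = 39 \cdot 0 \cdot 22 = 0 \cdot 22 = 0$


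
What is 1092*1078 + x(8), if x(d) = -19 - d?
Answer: 1177149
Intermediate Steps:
1092*1078 + x(8) = 1092*1078 + (-19 - 1*8) = 1177176 + (-19 - 8) = 1177176 - 27 = 1177149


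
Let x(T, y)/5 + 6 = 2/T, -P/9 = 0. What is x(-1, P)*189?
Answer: -7560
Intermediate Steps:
P = 0 (P = -9*0 = 0)
x(T, y) = -30 + 10/T (x(T, y) = -30 + 5*(2/T) = -30 + 10/T)
x(-1, P)*189 = (-30 + 10/(-1))*189 = (-30 + 10*(-1))*189 = (-30 - 10)*189 = -40*189 = -7560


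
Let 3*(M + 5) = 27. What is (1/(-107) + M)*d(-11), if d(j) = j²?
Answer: 51667/107 ≈ 482.87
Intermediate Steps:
M = 4 (M = -5 + (⅓)*27 = -5 + 9 = 4)
(1/(-107) + M)*d(-11) = (1/(-107) + 4)*(-11)² = (-1/107 + 4)*121 = (427/107)*121 = 51667/107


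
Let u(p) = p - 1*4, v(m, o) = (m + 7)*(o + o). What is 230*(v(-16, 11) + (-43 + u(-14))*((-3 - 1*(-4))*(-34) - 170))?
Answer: 2816580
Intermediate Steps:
v(m, o) = 2*o*(7 + m) (v(m, o) = (7 + m)*(2*o) = 2*o*(7 + m))
u(p) = -4 + p (u(p) = p - 4 = -4 + p)
230*(v(-16, 11) + (-43 + u(-14))*((-3 - 1*(-4))*(-34) - 170)) = 230*(2*11*(7 - 16) + (-43 + (-4 - 14))*((-3 - 1*(-4))*(-34) - 170)) = 230*(2*11*(-9) + (-43 - 18)*((-3 + 4)*(-34) - 170)) = 230*(-198 - 61*(1*(-34) - 170)) = 230*(-198 - 61*(-34 - 170)) = 230*(-198 - 61*(-204)) = 230*(-198 + 12444) = 230*12246 = 2816580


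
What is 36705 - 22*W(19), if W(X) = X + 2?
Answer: 36243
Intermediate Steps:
W(X) = 2 + X
36705 - 22*W(19) = 36705 - 22*(2 + 19) = 36705 - 22*21 = 36705 - 462 = 36243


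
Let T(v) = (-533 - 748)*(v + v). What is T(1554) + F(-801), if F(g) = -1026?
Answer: -3982374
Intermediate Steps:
T(v) = -2562*v
T(1554) + F(-801) = -2562*1554 - 1026 = -3981348 - 1026 = -3982374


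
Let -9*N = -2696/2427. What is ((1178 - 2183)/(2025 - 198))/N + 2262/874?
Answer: -446919267/239164856 ≈ -1.8687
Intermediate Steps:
N = 2696/21843 (N = -(-2696)/(9*2427) = -⅑*(-2696/2427) = 2696/21843 ≈ 0.12343)
((1178 - 2183)/(2025 - 198))/N + 2262/874 = ((1178 - 2183)/(2025 - 198))/(2696/21843) + 2262/874 = -1005/1827*(21843/2696) + 2262*(1/874) = -1005*1/1827*(21843/2696) + 1131/437 = -335/609*21843/2696 + 1131/437 = -2439135/547288 + 1131/437 = -446919267/239164856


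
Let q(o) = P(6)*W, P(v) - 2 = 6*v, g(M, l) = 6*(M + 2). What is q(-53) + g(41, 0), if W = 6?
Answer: 486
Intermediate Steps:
g(M, l) = 12 + 6*M (g(M, l) = 6*(2 + M) = 12 + 6*M)
P(v) = 2 + 6*v
q(o) = 228 (q(o) = (2 + 6*6)*6 = (2 + 36)*6 = 38*6 = 228)
q(-53) + g(41, 0) = 228 + (12 + 6*41) = 228 + (12 + 246) = 228 + 258 = 486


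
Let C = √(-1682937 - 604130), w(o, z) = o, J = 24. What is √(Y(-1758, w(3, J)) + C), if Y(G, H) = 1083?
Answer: √(1083 + I*√2287067) ≈ 38.361 + 19.712*I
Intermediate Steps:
C = I*√2287067 (C = √(-2287067) = I*√2287067 ≈ 1512.3*I)
√(Y(-1758, w(3, J)) + C) = √(1083 + I*√2287067)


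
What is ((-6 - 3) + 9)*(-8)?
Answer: 0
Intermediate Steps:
((-6 - 3) + 9)*(-8) = (-9 + 9)*(-8) = 0*(-8) = 0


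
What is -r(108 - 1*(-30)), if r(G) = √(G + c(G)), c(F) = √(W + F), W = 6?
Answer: -5*√6 ≈ -12.247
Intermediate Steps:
c(F) = √(6 + F)
r(G) = √(G + √(6 + G))
-r(108 - 1*(-30)) = -√((108 - 1*(-30)) + √(6 + (108 - 1*(-30)))) = -√((108 + 30) + √(6 + (108 + 30))) = -√(138 + √(6 + 138)) = -√(138 + √144) = -√(138 + 12) = -√150 = -5*√6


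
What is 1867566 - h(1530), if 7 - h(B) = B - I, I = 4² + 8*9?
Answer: 1869001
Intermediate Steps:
I = 88 (I = 16 + 72 = 88)
h(B) = 95 - B (h(B) = 7 - (B - 1*88) = 7 - (B - 88) = 7 - (-88 + B) = 7 + (88 - B) = 95 - B)
1867566 - h(1530) = 1867566 - (95 - 1*1530) = 1867566 - (95 - 1530) = 1867566 - 1*(-1435) = 1867566 + 1435 = 1869001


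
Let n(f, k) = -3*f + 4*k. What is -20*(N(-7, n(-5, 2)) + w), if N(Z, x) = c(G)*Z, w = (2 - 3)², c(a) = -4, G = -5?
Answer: -580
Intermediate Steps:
w = 1 (w = (-1)² = 1)
N(Z, x) = -4*Z
-20*(N(-7, n(-5, 2)) + w) = -20*(-4*(-7) + 1) = -20*(28 + 1) = -20*29 = -580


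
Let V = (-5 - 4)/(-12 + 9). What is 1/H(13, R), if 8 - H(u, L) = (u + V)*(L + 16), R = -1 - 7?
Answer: -1/120 ≈ -0.0083333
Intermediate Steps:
R = -8
V = 3 (V = -9/(-3) = -9*(-⅓) = 3)
H(u, L) = 8 - (3 + u)*(16 + L) (H(u, L) = 8 - (u + 3)*(L + 16) = 8 - (3 + u)*(16 + L))
1/H(13, R) = 1/(-40 - 16*13 - 3*(-8) - 1*(-8)*13) = 1/(-40 - 208 + 24 + 104) = 1/(-120) = -1/120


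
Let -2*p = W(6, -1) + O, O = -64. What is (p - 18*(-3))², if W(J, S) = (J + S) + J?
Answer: 25921/4 ≈ 6480.3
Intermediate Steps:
W(J, S) = S + 2*J
p = 53/2 (p = -((-1 + 2*6) - 64)/2 = -((-1 + 12) - 64)/2 = -(11 - 64)/2 = -½*(-53) = 53/2 ≈ 26.500)
(p - 18*(-3))² = (53/2 - 18*(-3))² = (53/2 + 54)² = (161/2)² = 25921/4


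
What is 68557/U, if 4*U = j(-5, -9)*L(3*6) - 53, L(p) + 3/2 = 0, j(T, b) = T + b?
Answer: -68557/8 ≈ -8569.6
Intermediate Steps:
L(p) = -3/2 (L(p) = -3/2 + 0 = -3/2)
U = -8 (U = ((-5 - 9)*(-3/2) - 53)/4 = (-14*(-3/2) - 53)/4 = (21 - 53)/4 = (¼)*(-32) = -8)
68557/U = 68557/(-8) = 68557*(-⅛) = -68557/8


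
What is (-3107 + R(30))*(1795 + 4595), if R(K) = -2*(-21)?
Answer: -19585350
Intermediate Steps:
R(K) = 42
(-3107 + R(30))*(1795 + 4595) = (-3107 + 42)*(1795 + 4595) = -3065*6390 = -19585350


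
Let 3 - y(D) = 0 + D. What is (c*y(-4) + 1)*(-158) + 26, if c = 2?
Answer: -2344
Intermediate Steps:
y(D) = 3 - D (y(D) = 3 - (0 + D) = 3 - D)
(c*y(-4) + 1)*(-158) + 26 = (2*(3 - 1*(-4)) + 1)*(-158) + 26 = (2*(3 + 4) + 1)*(-158) + 26 = (2*7 + 1)*(-158) + 26 = (14 + 1)*(-158) + 26 = 15*(-158) + 26 = -2370 + 26 = -2344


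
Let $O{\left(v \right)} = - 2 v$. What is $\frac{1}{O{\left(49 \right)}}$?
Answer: $- \frac{1}{98} \approx -0.010204$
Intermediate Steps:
$\frac{1}{O{\left(49 \right)}} = \frac{1}{\left(-2\right) 49} = \frac{1}{-98} = - \frac{1}{98}$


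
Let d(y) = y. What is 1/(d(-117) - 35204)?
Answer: -1/35321 ≈ -2.8312e-5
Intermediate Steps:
1/(d(-117) - 35204) = 1/(-117 - 35204) = 1/(-35321) = -1/35321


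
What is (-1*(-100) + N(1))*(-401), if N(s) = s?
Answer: -40501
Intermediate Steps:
(-1*(-100) + N(1))*(-401) = (-1*(-100) + 1)*(-401) = (100 + 1)*(-401) = 101*(-401) = -40501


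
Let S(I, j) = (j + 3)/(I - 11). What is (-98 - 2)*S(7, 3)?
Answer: 150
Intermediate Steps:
S(I, j) = (3 + j)/(-11 + I)
(-98 - 2)*S(7, 3) = (-98 - 2)*((3 + 3)/(-11 + 7)) = -100*6/(-4) = -(-25)*6 = -100*(-3/2) = 150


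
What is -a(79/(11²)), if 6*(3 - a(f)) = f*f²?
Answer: -31395059/10629366 ≈ -2.9536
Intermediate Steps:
a(f) = 3 - f³/6 (a(f) = 3 - f*f²/6 = 3 - f³/6)
-a(79/(11²)) = -(3 - (79/(11²))³/6) = -(3 - (79/121)³/6) = -(3 - ⅙*493039/1771561) = -(3 - 493039/10629366) = -1*31395059/10629366 = -31395059/10629366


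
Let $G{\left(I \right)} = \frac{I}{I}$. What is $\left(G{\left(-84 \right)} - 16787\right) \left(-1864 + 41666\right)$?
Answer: $-668116372$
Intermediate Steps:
$G{\left(I \right)} = 1$
$\left(G{\left(-84 \right)} - 16787\right) \left(-1864 + 41666\right) = \left(1 - 16787\right) \left(-1864 + 41666\right) = \left(-16786\right) 39802 = -668116372$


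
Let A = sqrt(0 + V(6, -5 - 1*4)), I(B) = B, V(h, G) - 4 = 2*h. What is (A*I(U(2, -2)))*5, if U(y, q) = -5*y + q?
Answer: -240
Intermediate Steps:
V(h, G) = 4 + 2*h
U(y, q) = q - 5*y
A = 4 (A = sqrt(0 + (4 + 2*6)) = sqrt(0 + (4 + 12)) = sqrt(0 + 16) = sqrt(16) = 4)
(A*I(U(2, -2)))*5 = (4*(-2 - 5*2))*5 = (4*(-2 - 10))*5 = (4*(-12))*5 = -48*5 = -240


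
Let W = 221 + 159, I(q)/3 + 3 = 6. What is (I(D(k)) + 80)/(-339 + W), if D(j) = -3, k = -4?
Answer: 89/41 ≈ 2.1707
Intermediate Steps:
I(q) = 9 (I(q) = -9 + 3*6 = -9 + 18 = 9)
W = 380
(I(D(k)) + 80)/(-339 + W) = (9 + 80)/(-339 + 380) = 89/41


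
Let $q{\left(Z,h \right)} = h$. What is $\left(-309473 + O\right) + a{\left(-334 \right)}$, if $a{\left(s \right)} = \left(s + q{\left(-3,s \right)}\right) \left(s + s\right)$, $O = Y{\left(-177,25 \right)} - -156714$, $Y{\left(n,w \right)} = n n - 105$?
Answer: $324689$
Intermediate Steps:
$Y{\left(n,w \right)} = -105 + n^{2}$ ($Y{\left(n,w \right)} = n^{2} - 105 = -105 + n^{2}$)
$O = 187938$ ($O = \left(-105 + \left(-177\right)^{2}\right) - -156714 = \left(-105 + 31329\right) + 156714 = 31224 + 156714 = 187938$)
$a{\left(s \right)} = 4 s^{2}$ ($a{\left(s \right)} = \left(s + s\right) \left(s + s\right) = 2 s 2 s = 4 s^{2}$)
$\left(-309473 + O\right) + a{\left(-334 \right)} = \left(-309473 + 187938\right) + 4 \left(-334\right)^{2} = -121535 + 4 \cdot 111556 = -121535 + 446224 = 324689$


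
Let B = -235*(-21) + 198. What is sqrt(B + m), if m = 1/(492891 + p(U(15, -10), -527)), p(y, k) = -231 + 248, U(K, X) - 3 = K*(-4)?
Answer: sqrt(311776234060655)/246454 ≈ 71.645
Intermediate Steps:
U(K, X) = 3 - 4*K (U(K, X) = 3 + K*(-4) = 3 - 4*K)
B = 5133 (B = 4935 + 198 = 5133)
p(y, k) = 17
m = 1/492908 (m = 1/(492891 + 17) = 1/492908 ≈ 2.0288e-6)
sqrt(B + m) = sqrt(5133 + 1/492908) = sqrt(2530096765/492908) = sqrt(311776234060655)/246454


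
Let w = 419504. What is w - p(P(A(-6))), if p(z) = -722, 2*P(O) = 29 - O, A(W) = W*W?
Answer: 420226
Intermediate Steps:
A(W) = W**2
P(O) = 29/2 - O/2 (P(O) = (29 - O)/2 = 29/2 - O/2)
w - p(P(A(-6))) = 419504 - 1*(-722) = 419504 + 722 = 420226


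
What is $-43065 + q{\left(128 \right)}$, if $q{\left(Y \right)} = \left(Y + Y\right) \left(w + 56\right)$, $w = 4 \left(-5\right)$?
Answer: $-33849$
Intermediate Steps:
$w = -20$
$q{\left(Y \right)} = 72 Y$ ($q{\left(Y \right)} = \left(Y + Y\right) \left(-20 + 56\right) = 2 Y 36 = 72 Y$)
$-43065 + q{\left(128 \right)} = -43065 + 72 \cdot 128 = -43065 + 9216 = -33849$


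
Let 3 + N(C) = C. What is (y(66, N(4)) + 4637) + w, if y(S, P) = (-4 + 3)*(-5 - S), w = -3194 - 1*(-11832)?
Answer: 13346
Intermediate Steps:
N(C) = -3 + C
w = 8638 (w = -3194 + 11832 = 8638)
y(S, P) = 5 + S (y(S, P) = -(-5 - S) = 5 + S)
(y(66, N(4)) + 4637) + w = ((5 + 66) + 4637) + 8638 = (71 + 4637) + 8638 = 4708 + 8638 = 13346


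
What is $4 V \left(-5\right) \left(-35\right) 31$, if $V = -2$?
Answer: $-43400$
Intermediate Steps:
$4 V \left(-5\right) \left(-35\right) 31 = 4 \left(-2\right) \left(-5\right) \left(-35\right) 31 = \left(-8\right) \left(-5\right) \left(-35\right) 31 = 40 \left(-35\right) 31 = \left(-1400\right) 31 = -43400$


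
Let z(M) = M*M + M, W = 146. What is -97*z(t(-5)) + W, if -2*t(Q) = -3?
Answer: -871/4 ≈ -217.75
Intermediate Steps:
t(Q) = 3/2 (t(Q) = -½*(-3) = 3/2)
z(M) = M + M² (z(M) = M² + M = M + M²)
-97*z(t(-5)) + W = -291*(1 + 3/2)/2 + 146 = -291*5/(2*2) + 146 = -97*15/4 + 146 = -1455/4 + 146 = -871/4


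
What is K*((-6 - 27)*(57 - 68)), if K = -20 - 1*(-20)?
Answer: 0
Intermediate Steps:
K = 0 (K = -20 + 20 = 0)
K*((-6 - 27)*(57 - 68)) = 0*((-6 - 27)*(57 - 68)) = 0*(-33*(-11)) = 0*363 = 0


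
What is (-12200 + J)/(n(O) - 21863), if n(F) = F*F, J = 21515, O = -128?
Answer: -9315/5479 ≈ -1.7001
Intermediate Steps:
n(F) = F²
(-12200 + J)/(n(O) - 21863) = (-12200 + 21515)/((-128)² - 21863) = 9315/(16384 - 21863) = 9315/(-5479) = 9315*(-1/5479) = -9315/5479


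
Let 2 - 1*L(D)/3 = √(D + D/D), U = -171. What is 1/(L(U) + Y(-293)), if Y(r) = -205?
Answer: I/(-199*I + 3*√170) ≈ -0.0048382 + 0.00095099*I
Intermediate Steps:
L(D) = 6 - 3*√(1 + D) (L(D) = 6 - 3*√(D + D/D) = 6 - 3*√(D + 1) = 6 - 3*√(1 + D))
1/(L(U) + Y(-293)) = 1/((6 - 3*√(1 - 171)) - 205) = 1/((6 - 3*I*√170) - 205) = 1/(-199 - 3*I*√170)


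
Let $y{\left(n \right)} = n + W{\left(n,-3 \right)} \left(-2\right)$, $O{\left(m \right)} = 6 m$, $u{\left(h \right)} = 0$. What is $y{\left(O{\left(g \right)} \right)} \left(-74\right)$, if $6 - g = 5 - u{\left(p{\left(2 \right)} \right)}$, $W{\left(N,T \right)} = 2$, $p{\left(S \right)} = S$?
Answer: $-148$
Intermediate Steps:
$g = 1$ ($g = 6 - \left(5 - 0\right) = 6 - \left(5 + 0\right) = 6 - 5 = 1$)
$y{\left(n \right)} = -4 + n$ ($y{\left(n \right)} = n + 2 \left(-2\right) = n - 4 = -4 + n$)
$y{\left(O{\left(g \right)} \right)} \left(-74\right) = \left(-4 + 6 \cdot 1\right) \left(-74\right) = \left(-4 + 6\right) \left(-74\right) = 2 \left(-74\right) = -148$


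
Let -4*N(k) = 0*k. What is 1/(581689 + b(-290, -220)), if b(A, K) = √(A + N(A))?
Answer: 581689/338362093011 - I*√290/338362093011 ≈ 1.7191e-6 - 5.0329e-11*I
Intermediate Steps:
N(k) = 0 (N(k) = -0*k = -¼*0 = 0)
b(A, K) = √A (b(A, K) = √(A + 0) = √A)
1/(581689 + b(-290, -220)) = 1/(581689 + √(-290)) = 1/(581689 + I*√290)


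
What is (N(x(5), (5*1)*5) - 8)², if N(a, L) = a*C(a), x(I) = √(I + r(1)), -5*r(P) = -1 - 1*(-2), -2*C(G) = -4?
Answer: 416/5 - 64*√30/5 ≈ 13.092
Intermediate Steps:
C(G) = 2 (C(G) = -½*(-4) = 2)
r(P) = -⅕ (r(P) = -(-1 - 1*(-2))/5 = -(-1 + 2)/5 = -⅕*1 = -⅕)
x(I) = √(-⅕ + I) (x(I) = √(I - ⅕) = √(-⅕ + I))
N(a, L) = 2*a (N(a, L) = a*2 = 2*a)
(N(x(5), (5*1)*5) - 8)² = (2*(√(-5 + 25*5)/5) - 8)² = (2*(√(-5 + 125)/5) - 8)² = (2*(√120/5) - 8)² = (2*((2*√30)/5) - 8)² = (2*(2*√30/5) - 8)² = (4*√30/5 - 8)² = (-8 + 4*√30/5)²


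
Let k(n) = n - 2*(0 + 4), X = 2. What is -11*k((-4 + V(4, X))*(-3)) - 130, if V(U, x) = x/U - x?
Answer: -447/2 ≈ -223.50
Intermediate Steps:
V(U, x) = -x + x/U
k(n) = -8 + n (k(n) = n - 2*4 = n - 8 = -8 + n)
-11*k((-4 + V(4, X))*(-3)) - 130 = -11*(-8 + (-4 + (-1*2 + 2/4))*(-3)) - 130 = -11*(-8 + (-4 + (-2 + 2*(1/4)))*(-3)) - 130 = -11*(-8 + (-4 + (-2 + 1/2))*(-3)) - 130 = -11*(-8 + (-4 - 3/2)*(-3)) - 130 = -11*(-8 - 11/2*(-3)) - 130 = -11*(-8 + 33/2) - 130 = -11*17/2 - 130 = -187/2 - 130 = -447/2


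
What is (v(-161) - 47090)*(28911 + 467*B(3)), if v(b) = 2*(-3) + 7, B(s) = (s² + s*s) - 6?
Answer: -1625276835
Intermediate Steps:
B(s) = -6 + 2*s² (B(s) = (s² + s²) - 6 = 2*s² - 6 = -6 + 2*s²)
v(b) = 1 (v(b) = -6 + 7 = 1)
(v(-161) - 47090)*(28911 + 467*B(3)) = (1 - 47090)*(28911 + 467*(-6 + 2*3²)) = -47089*(28911 + 467*(-6 + 2*9)) = -47089*(28911 + 467*(-6 + 18)) = -47089*(28911 + 467*12) = -47089*(28911 + 5604) = -47089*34515 = -1625276835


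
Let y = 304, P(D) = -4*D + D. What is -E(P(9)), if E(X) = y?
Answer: -304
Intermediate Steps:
P(D) = -3*D
E(X) = 304
-E(P(9)) = -1*304 = -304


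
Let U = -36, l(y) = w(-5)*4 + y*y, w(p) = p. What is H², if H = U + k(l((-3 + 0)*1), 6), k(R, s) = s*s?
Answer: 0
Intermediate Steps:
l(y) = -20 + y² (l(y) = -5*4 + y*y = -20 + y²)
k(R, s) = s²
H = 0 (H = -36 + 6² = -36 + 36 = 0)
H² = 0² = 0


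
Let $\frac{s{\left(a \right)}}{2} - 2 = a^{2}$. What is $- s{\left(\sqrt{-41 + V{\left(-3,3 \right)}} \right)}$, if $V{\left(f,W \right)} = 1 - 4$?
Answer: $84$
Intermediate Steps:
$V{\left(f,W \right)} = -3$ ($V{\left(f,W \right)} = 1 - 4 = -3$)
$s{\left(a \right)} = 4 + 2 a^{2}$
$- s{\left(\sqrt{-41 + V{\left(-3,3 \right)}} \right)} = - (4 + 2 \left(\sqrt{-41 - 3}\right)^{2}) = - (4 + 2 \left(\sqrt{-44}\right)^{2}) = - (4 + 2 \left(2 i \sqrt{11}\right)^{2}) = - (4 + 2 \left(-44\right)) = - (4 - 88) = \left(-1\right) \left(-84\right) = 84$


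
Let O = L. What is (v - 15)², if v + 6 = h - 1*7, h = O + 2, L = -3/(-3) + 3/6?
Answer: 2401/4 ≈ 600.25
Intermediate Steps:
L = 3/2 (L = -3*(-⅓) + 3*(⅙) = 1 + ½ = 3/2 ≈ 1.5000)
O = 3/2 ≈ 1.5000
h = 7/2 (h = 3/2 + 2 = 7/2 ≈ 3.5000)
v = -19/2 (v = -6 + (7/2 - 1*7) = -6 + (7/2 - 7) = -6 - 7/2 = -19/2 ≈ -9.5000)
(v - 15)² = (-19/2 - 15)² = (-49/2)² = 2401/4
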